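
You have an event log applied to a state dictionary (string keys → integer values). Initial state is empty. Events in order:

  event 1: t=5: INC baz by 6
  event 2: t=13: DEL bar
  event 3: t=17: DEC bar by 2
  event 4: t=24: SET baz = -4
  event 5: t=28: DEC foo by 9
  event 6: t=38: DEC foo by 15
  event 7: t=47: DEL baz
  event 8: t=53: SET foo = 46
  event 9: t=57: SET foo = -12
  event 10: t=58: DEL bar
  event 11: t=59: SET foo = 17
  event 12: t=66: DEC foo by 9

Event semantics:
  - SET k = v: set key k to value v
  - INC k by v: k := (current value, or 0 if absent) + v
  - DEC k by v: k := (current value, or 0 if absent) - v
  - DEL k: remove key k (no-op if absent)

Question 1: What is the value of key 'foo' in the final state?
Answer: 8

Derivation:
Track key 'foo' through all 12 events:
  event 1 (t=5: INC baz by 6): foo unchanged
  event 2 (t=13: DEL bar): foo unchanged
  event 3 (t=17: DEC bar by 2): foo unchanged
  event 4 (t=24: SET baz = -4): foo unchanged
  event 5 (t=28: DEC foo by 9): foo (absent) -> -9
  event 6 (t=38: DEC foo by 15): foo -9 -> -24
  event 7 (t=47: DEL baz): foo unchanged
  event 8 (t=53: SET foo = 46): foo -24 -> 46
  event 9 (t=57: SET foo = -12): foo 46 -> -12
  event 10 (t=58: DEL bar): foo unchanged
  event 11 (t=59: SET foo = 17): foo -12 -> 17
  event 12 (t=66: DEC foo by 9): foo 17 -> 8
Final: foo = 8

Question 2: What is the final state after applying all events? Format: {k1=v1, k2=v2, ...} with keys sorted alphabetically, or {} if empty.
  after event 1 (t=5: INC baz by 6): {baz=6}
  after event 2 (t=13: DEL bar): {baz=6}
  after event 3 (t=17: DEC bar by 2): {bar=-2, baz=6}
  after event 4 (t=24: SET baz = -4): {bar=-2, baz=-4}
  after event 5 (t=28: DEC foo by 9): {bar=-2, baz=-4, foo=-9}
  after event 6 (t=38: DEC foo by 15): {bar=-2, baz=-4, foo=-24}
  after event 7 (t=47: DEL baz): {bar=-2, foo=-24}
  after event 8 (t=53: SET foo = 46): {bar=-2, foo=46}
  after event 9 (t=57: SET foo = -12): {bar=-2, foo=-12}
  after event 10 (t=58: DEL bar): {foo=-12}
  after event 11 (t=59: SET foo = 17): {foo=17}
  after event 12 (t=66: DEC foo by 9): {foo=8}

Answer: {foo=8}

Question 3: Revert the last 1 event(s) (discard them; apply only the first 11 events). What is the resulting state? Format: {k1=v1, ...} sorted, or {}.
Keep first 11 events (discard last 1):
  after event 1 (t=5: INC baz by 6): {baz=6}
  after event 2 (t=13: DEL bar): {baz=6}
  after event 3 (t=17: DEC bar by 2): {bar=-2, baz=6}
  after event 4 (t=24: SET baz = -4): {bar=-2, baz=-4}
  after event 5 (t=28: DEC foo by 9): {bar=-2, baz=-4, foo=-9}
  after event 6 (t=38: DEC foo by 15): {bar=-2, baz=-4, foo=-24}
  after event 7 (t=47: DEL baz): {bar=-2, foo=-24}
  after event 8 (t=53: SET foo = 46): {bar=-2, foo=46}
  after event 9 (t=57: SET foo = -12): {bar=-2, foo=-12}
  after event 10 (t=58: DEL bar): {foo=-12}
  after event 11 (t=59: SET foo = 17): {foo=17}

Answer: {foo=17}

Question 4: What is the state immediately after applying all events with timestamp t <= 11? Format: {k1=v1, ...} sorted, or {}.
Answer: {baz=6}

Derivation:
Apply events with t <= 11 (1 events):
  after event 1 (t=5: INC baz by 6): {baz=6}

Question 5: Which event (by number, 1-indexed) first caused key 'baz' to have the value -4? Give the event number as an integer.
Looking for first event where baz becomes -4:
  event 1: baz = 6
  event 2: baz = 6
  event 3: baz = 6
  event 4: baz 6 -> -4  <-- first match

Answer: 4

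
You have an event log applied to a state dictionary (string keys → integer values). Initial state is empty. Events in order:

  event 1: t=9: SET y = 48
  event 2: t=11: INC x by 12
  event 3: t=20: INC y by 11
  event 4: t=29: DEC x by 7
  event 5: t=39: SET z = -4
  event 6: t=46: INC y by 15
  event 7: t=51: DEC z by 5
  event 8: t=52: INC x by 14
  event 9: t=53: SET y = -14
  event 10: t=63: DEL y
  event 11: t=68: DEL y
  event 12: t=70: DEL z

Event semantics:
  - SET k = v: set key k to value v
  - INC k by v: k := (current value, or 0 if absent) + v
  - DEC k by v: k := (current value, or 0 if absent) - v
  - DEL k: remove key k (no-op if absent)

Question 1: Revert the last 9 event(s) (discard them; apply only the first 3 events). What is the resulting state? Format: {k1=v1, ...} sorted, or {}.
Answer: {x=12, y=59}

Derivation:
Keep first 3 events (discard last 9):
  after event 1 (t=9: SET y = 48): {y=48}
  after event 2 (t=11: INC x by 12): {x=12, y=48}
  after event 3 (t=20: INC y by 11): {x=12, y=59}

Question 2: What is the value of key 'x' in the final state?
Answer: 19

Derivation:
Track key 'x' through all 12 events:
  event 1 (t=9: SET y = 48): x unchanged
  event 2 (t=11: INC x by 12): x (absent) -> 12
  event 3 (t=20: INC y by 11): x unchanged
  event 4 (t=29: DEC x by 7): x 12 -> 5
  event 5 (t=39: SET z = -4): x unchanged
  event 6 (t=46: INC y by 15): x unchanged
  event 7 (t=51: DEC z by 5): x unchanged
  event 8 (t=52: INC x by 14): x 5 -> 19
  event 9 (t=53: SET y = -14): x unchanged
  event 10 (t=63: DEL y): x unchanged
  event 11 (t=68: DEL y): x unchanged
  event 12 (t=70: DEL z): x unchanged
Final: x = 19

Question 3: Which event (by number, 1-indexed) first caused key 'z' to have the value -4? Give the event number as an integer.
Looking for first event where z becomes -4:
  event 5: z (absent) -> -4  <-- first match

Answer: 5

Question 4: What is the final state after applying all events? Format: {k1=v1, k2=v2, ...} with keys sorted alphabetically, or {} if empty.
Answer: {x=19}

Derivation:
  after event 1 (t=9: SET y = 48): {y=48}
  after event 2 (t=11: INC x by 12): {x=12, y=48}
  after event 3 (t=20: INC y by 11): {x=12, y=59}
  after event 4 (t=29: DEC x by 7): {x=5, y=59}
  after event 5 (t=39: SET z = -4): {x=5, y=59, z=-4}
  after event 6 (t=46: INC y by 15): {x=5, y=74, z=-4}
  after event 7 (t=51: DEC z by 5): {x=5, y=74, z=-9}
  after event 8 (t=52: INC x by 14): {x=19, y=74, z=-9}
  after event 9 (t=53: SET y = -14): {x=19, y=-14, z=-9}
  after event 10 (t=63: DEL y): {x=19, z=-9}
  after event 11 (t=68: DEL y): {x=19, z=-9}
  after event 12 (t=70: DEL z): {x=19}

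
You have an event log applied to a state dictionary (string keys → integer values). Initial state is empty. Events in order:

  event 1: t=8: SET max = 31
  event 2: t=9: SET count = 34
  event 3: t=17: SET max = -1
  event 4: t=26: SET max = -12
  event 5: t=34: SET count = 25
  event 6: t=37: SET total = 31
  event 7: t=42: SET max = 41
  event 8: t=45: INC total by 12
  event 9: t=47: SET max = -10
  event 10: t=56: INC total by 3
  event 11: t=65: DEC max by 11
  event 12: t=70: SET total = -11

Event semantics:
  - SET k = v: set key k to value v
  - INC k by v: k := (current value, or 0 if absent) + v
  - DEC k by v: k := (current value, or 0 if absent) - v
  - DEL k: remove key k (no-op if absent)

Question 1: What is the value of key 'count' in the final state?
Track key 'count' through all 12 events:
  event 1 (t=8: SET max = 31): count unchanged
  event 2 (t=9: SET count = 34): count (absent) -> 34
  event 3 (t=17: SET max = -1): count unchanged
  event 4 (t=26: SET max = -12): count unchanged
  event 5 (t=34: SET count = 25): count 34 -> 25
  event 6 (t=37: SET total = 31): count unchanged
  event 7 (t=42: SET max = 41): count unchanged
  event 8 (t=45: INC total by 12): count unchanged
  event 9 (t=47: SET max = -10): count unchanged
  event 10 (t=56: INC total by 3): count unchanged
  event 11 (t=65: DEC max by 11): count unchanged
  event 12 (t=70: SET total = -11): count unchanged
Final: count = 25

Answer: 25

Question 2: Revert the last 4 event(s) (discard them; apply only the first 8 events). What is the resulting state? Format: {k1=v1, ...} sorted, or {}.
Keep first 8 events (discard last 4):
  after event 1 (t=8: SET max = 31): {max=31}
  after event 2 (t=9: SET count = 34): {count=34, max=31}
  after event 3 (t=17: SET max = -1): {count=34, max=-1}
  after event 4 (t=26: SET max = -12): {count=34, max=-12}
  after event 5 (t=34: SET count = 25): {count=25, max=-12}
  after event 6 (t=37: SET total = 31): {count=25, max=-12, total=31}
  after event 7 (t=42: SET max = 41): {count=25, max=41, total=31}
  after event 8 (t=45: INC total by 12): {count=25, max=41, total=43}

Answer: {count=25, max=41, total=43}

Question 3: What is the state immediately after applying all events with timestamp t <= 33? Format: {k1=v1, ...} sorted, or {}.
Apply events with t <= 33 (4 events):
  after event 1 (t=8: SET max = 31): {max=31}
  after event 2 (t=9: SET count = 34): {count=34, max=31}
  after event 3 (t=17: SET max = -1): {count=34, max=-1}
  after event 4 (t=26: SET max = -12): {count=34, max=-12}

Answer: {count=34, max=-12}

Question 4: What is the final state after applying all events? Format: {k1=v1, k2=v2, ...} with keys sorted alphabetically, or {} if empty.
  after event 1 (t=8: SET max = 31): {max=31}
  after event 2 (t=9: SET count = 34): {count=34, max=31}
  after event 3 (t=17: SET max = -1): {count=34, max=-1}
  after event 4 (t=26: SET max = -12): {count=34, max=-12}
  after event 5 (t=34: SET count = 25): {count=25, max=-12}
  after event 6 (t=37: SET total = 31): {count=25, max=-12, total=31}
  after event 7 (t=42: SET max = 41): {count=25, max=41, total=31}
  after event 8 (t=45: INC total by 12): {count=25, max=41, total=43}
  after event 9 (t=47: SET max = -10): {count=25, max=-10, total=43}
  after event 10 (t=56: INC total by 3): {count=25, max=-10, total=46}
  after event 11 (t=65: DEC max by 11): {count=25, max=-21, total=46}
  after event 12 (t=70: SET total = -11): {count=25, max=-21, total=-11}

Answer: {count=25, max=-21, total=-11}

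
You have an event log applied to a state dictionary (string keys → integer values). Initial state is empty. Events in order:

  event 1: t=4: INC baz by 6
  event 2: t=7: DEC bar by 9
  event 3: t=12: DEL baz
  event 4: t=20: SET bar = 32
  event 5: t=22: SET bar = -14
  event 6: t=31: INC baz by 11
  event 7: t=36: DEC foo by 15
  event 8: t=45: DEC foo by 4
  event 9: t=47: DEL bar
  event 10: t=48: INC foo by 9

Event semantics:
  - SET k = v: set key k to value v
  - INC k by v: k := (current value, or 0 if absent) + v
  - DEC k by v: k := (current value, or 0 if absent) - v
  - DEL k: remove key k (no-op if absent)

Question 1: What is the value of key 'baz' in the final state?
Answer: 11

Derivation:
Track key 'baz' through all 10 events:
  event 1 (t=4: INC baz by 6): baz (absent) -> 6
  event 2 (t=7: DEC bar by 9): baz unchanged
  event 3 (t=12: DEL baz): baz 6 -> (absent)
  event 4 (t=20: SET bar = 32): baz unchanged
  event 5 (t=22: SET bar = -14): baz unchanged
  event 6 (t=31: INC baz by 11): baz (absent) -> 11
  event 7 (t=36: DEC foo by 15): baz unchanged
  event 8 (t=45: DEC foo by 4): baz unchanged
  event 9 (t=47: DEL bar): baz unchanged
  event 10 (t=48: INC foo by 9): baz unchanged
Final: baz = 11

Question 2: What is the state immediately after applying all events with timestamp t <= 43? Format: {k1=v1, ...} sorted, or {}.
Apply events with t <= 43 (7 events):
  after event 1 (t=4: INC baz by 6): {baz=6}
  after event 2 (t=7: DEC bar by 9): {bar=-9, baz=6}
  after event 3 (t=12: DEL baz): {bar=-9}
  after event 4 (t=20: SET bar = 32): {bar=32}
  after event 5 (t=22: SET bar = -14): {bar=-14}
  after event 6 (t=31: INC baz by 11): {bar=-14, baz=11}
  after event 7 (t=36: DEC foo by 15): {bar=-14, baz=11, foo=-15}

Answer: {bar=-14, baz=11, foo=-15}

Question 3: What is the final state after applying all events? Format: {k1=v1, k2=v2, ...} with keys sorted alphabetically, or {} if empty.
Answer: {baz=11, foo=-10}

Derivation:
  after event 1 (t=4: INC baz by 6): {baz=6}
  after event 2 (t=7: DEC bar by 9): {bar=-9, baz=6}
  after event 3 (t=12: DEL baz): {bar=-9}
  after event 4 (t=20: SET bar = 32): {bar=32}
  after event 5 (t=22: SET bar = -14): {bar=-14}
  after event 6 (t=31: INC baz by 11): {bar=-14, baz=11}
  after event 7 (t=36: DEC foo by 15): {bar=-14, baz=11, foo=-15}
  after event 8 (t=45: DEC foo by 4): {bar=-14, baz=11, foo=-19}
  after event 9 (t=47: DEL bar): {baz=11, foo=-19}
  after event 10 (t=48: INC foo by 9): {baz=11, foo=-10}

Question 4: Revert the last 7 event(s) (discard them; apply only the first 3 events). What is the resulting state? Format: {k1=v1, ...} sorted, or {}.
Keep first 3 events (discard last 7):
  after event 1 (t=4: INC baz by 6): {baz=6}
  after event 2 (t=7: DEC bar by 9): {bar=-9, baz=6}
  after event 3 (t=12: DEL baz): {bar=-9}

Answer: {bar=-9}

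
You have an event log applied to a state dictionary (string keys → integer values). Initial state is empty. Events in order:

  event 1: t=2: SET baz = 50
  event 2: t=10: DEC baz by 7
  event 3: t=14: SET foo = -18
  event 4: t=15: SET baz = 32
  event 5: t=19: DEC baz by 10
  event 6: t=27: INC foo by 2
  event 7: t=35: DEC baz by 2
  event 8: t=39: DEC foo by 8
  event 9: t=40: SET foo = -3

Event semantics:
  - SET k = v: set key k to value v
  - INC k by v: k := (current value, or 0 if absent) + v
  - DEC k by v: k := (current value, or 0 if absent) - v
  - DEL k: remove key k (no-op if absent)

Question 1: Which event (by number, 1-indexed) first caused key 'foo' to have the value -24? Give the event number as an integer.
Answer: 8

Derivation:
Looking for first event where foo becomes -24:
  event 3: foo = -18
  event 4: foo = -18
  event 5: foo = -18
  event 6: foo = -16
  event 7: foo = -16
  event 8: foo -16 -> -24  <-- first match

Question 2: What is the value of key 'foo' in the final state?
Track key 'foo' through all 9 events:
  event 1 (t=2: SET baz = 50): foo unchanged
  event 2 (t=10: DEC baz by 7): foo unchanged
  event 3 (t=14: SET foo = -18): foo (absent) -> -18
  event 4 (t=15: SET baz = 32): foo unchanged
  event 5 (t=19: DEC baz by 10): foo unchanged
  event 6 (t=27: INC foo by 2): foo -18 -> -16
  event 7 (t=35: DEC baz by 2): foo unchanged
  event 8 (t=39: DEC foo by 8): foo -16 -> -24
  event 9 (t=40: SET foo = -3): foo -24 -> -3
Final: foo = -3

Answer: -3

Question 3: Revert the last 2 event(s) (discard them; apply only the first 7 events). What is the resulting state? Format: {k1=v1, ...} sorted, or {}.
Keep first 7 events (discard last 2):
  after event 1 (t=2: SET baz = 50): {baz=50}
  after event 2 (t=10: DEC baz by 7): {baz=43}
  after event 3 (t=14: SET foo = -18): {baz=43, foo=-18}
  after event 4 (t=15: SET baz = 32): {baz=32, foo=-18}
  after event 5 (t=19: DEC baz by 10): {baz=22, foo=-18}
  after event 6 (t=27: INC foo by 2): {baz=22, foo=-16}
  after event 7 (t=35: DEC baz by 2): {baz=20, foo=-16}

Answer: {baz=20, foo=-16}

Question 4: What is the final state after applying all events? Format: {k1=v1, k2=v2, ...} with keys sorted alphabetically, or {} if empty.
Answer: {baz=20, foo=-3}

Derivation:
  after event 1 (t=2: SET baz = 50): {baz=50}
  after event 2 (t=10: DEC baz by 7): {baz=43}
  after event 3 (t=14: SET foo = -18): {baz=43, foo=-18}
  after event 4 (t=15: SET baz = 32): {baz=32, foo=-18}
  after event 5 (t=19: DEC baz by 10): {baz=22, foo=-18}
  after event 6 (t=27: INC foo by 2): {baz=22, foo=-16}
  after event 7 (t=35: DEC baz by 2): {baz=20, foo=-16}
  after event 8 (t=39: DEC foo by 8): {baz=20, foo=-24}
  after event 9 (t=40: SET foo = -3): {baz=20, foo=-3}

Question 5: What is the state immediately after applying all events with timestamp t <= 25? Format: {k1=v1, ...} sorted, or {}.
Apply events with t <= 25 (5 events):
  after event 1 (t=2: SET baz = 50): {baz=50}
  after event 2 (t=10: DEC baz by 7): {baz=43}
  after event 3 (t=14: SET foo = -18): {baz=43, foo=-18}
  after event 4 (t=15: SET baz = 32): {baz=32, foo=-18}
  after event 5 (t=19: DEC baz by 10): {baz=22, foo=-18}

Answer: {baz=22, foo=-18}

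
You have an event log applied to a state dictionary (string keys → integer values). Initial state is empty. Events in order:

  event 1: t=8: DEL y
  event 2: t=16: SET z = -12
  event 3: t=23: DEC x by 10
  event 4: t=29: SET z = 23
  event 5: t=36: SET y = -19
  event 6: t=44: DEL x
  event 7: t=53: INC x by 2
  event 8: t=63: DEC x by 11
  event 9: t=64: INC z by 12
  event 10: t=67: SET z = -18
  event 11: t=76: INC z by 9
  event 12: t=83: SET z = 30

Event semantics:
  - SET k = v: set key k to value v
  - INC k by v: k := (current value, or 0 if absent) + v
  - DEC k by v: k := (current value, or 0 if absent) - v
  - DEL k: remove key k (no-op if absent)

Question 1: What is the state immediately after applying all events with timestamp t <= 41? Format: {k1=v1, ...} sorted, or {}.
Apply events with t <= 41 (5 events):
  after event 1 (t=8: DEL y): {}
  after event 2 (t=16: SET z = -12): {z=-12}
  after event 3 (t=23: DEC x by 10): {x=-10, z=-12}
  after event 4 (t=29: SET z = 23): {x=-10, z=23}
  after event 5 (t=36: SET y = -19): {x=-10, y=-19, z=23}

Answer: {x=-10, y=-19, z=23}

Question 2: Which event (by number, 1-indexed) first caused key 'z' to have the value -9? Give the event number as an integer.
Looking for first event where z becomes -9:
  event 2: z = -12
  event 3: z = -12
  event 4: z = 23
  event 5: z = 23
  event 6: z = 23
  event 7: z = 23
  event 8: z = 23
  event 9: z = 35
  event 10: z = -18
  event 11: z -18 -> -9  <-- first match

Answer: 11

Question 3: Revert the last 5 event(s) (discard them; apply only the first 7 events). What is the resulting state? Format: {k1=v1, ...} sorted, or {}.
Keep first 7 events (discard last 5):
  after event 1 (t=8: DEL y): {}
  after event 2 (t=16: SET z = -12): {z=-12}
  after event 3 (t=23: DEC x by 10): {x=-10, z=-12}
  after event 4 (t=29: SET z = 23): {x=-10, z=23}
  after event 5 (t=36: SET y = -19): {x=-10, y=-19, z=23}
  after event 6 (t=44: DEL x): {y=-19, z=23}
  after event 7 (t=53: INC x by 2): {x=2, y=-19, z=23}

Answer: {x=2, y=-19, z=23}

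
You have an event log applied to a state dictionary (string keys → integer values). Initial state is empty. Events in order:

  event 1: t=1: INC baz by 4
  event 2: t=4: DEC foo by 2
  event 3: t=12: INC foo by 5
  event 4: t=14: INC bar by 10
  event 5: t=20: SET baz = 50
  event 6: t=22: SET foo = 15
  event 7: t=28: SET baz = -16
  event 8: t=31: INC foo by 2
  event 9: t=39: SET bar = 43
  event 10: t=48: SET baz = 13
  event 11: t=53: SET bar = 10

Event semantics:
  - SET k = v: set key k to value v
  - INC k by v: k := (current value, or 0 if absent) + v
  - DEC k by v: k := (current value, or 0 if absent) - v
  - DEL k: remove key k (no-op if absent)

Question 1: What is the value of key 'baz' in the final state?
Answer: 13

Derivation:
Track key 'baz' through all 11 events:
  event 1 (t=1: INC baz by 4): baz (absent) -> 4
  event 2 (t=4: DEC foo by 2): baz unchanged
  event 3 (t=12: INC foo by 5): baz unchanged
  event 4 (t=14: INC bar by 10): baz unchanged
  event 5 (t=20: SET baz = 50): baz 4 -> 50
  event 6 (t=22: SET foo = 15): baz unchanged
  event 7 (t=28: SET baz = -16): baz 50 -> -16
  event 8 (t=31: INC foo by 2): baz unchanged
  event 9 (t=39: SET bar = 43): baz unchanged
  event 10 (t=48: SET baz = 13): baz -16 -> 13
  event 11 (t=53: SET bar = 10): baz unchanged
Final: baz = 13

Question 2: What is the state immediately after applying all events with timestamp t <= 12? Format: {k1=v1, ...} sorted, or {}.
Apply events with t <= 12 (3 events):
  after event 1 (t=1: INC baz by 4): {baz=4}
  after event 2 (t=4: DEC foo by 2): {baz=4, foo=-2}
  after event 3 (t=12: INC foo by 5): {baz=4, foo=3}

Answer: {baz=4, foo=3}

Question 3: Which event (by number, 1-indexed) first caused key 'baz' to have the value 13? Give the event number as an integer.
Answer: 10

Derivation:
Looking for first event where baz becomes 13:
  event 1: baz = 4
  event 2: baz = 4
  event 3: baz = 4
  event 4: baz = 4
  event 5: baz = 50
  event 6: baz = 50
  event 7: baz = -16
  event 8: baz = -16
  event 9: baz = -16
  event 10: baz -16 -> 13  <-- first match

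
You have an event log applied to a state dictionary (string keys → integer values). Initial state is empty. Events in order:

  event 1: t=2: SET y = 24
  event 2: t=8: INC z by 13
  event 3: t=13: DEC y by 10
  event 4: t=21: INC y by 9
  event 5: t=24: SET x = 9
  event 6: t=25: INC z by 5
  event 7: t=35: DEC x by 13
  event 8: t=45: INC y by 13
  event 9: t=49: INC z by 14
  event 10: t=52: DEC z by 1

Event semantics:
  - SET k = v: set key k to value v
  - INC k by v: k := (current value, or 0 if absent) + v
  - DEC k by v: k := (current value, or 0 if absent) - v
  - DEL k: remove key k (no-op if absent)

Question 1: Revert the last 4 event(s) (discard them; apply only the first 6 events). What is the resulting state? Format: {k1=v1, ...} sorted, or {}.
Answer: {x=9, y=23, z=18}

Derivation:
Keep first 6 events (discard last 4):
  after event 1 (t=2: SET y = 24): {y=24}
  after event 2 (t=8: INC z by 13): {y=24, z=13}
  after event 3 (t=13: DEC y by 10): {y=14, z=13}
  after event 4 (t=21: INC y by 9): {y=23, z=13}
  after event 5 (t=24: SET x = 9): {x=9, y=23, z=13}
  after event 6 (t=25: INC z by 5): {x=9, y=23, z=18}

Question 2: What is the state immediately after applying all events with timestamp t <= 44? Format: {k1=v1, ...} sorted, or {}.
Apply events with t <= 44 (7 events):
  after event 1 (t=2: SET y = 24): {y=24}
  after event 2 (t=8: INC z by 13): {y=24, z=13}
  after event 3 (t=13: DEC y by 10): {y=14, z=13}
  after event 4 (t=21: INC y by 9): {y=23, z=13}
  after event 5 (t=24: SET x = 9): {x=9, y=23, z=13}
  after event 6 (t=25: INC z by 5): {x=9, y=23, z=18}
  after event 7 (t=35: DEC x by 13): {x=-4, y=23, z=18}

Answer: {x=-4, y=23, z=18}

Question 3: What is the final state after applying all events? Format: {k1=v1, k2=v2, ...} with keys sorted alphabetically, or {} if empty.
  after event 1 (t=2: SET y = 24): {y=24}
  after event 2 (t=8: INC z by 13): {y=24, z=13}
  after event 3 (t=13: DEC y by 10): {y=14, z=13}
  after event 4 (t=21: INC y by 9): {y=23, z=13}
  after event 5 (t=24: SET x = 9): {x=9, y=23, z=13}
  after event 6 (t=25: INC z by 5): {x=9, y=23, z=18}
  after event 7 (t=35: DEC x by 13): {x=-4, y=23, z=18}
  after event 8 (t=45: INC y by 13): {x=-4, y=36, z=18}
  after event 9 (t=49: INC z by 14): {x=-4, y=36, z=32}
  after event 10 (t=52: DEC z by 1): {x=-4, y=36, z=31}

Answer: {x=-4, y=36, z=31}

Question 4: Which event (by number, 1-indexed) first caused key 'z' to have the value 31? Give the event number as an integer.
Answer: 10

Derivation:
Looking for first event where z becomes 31:
  event 2: z = 13
  event 3: z = 13
  event 4: z = 13
  event 5: z = 13
  event 6: z = 18
  event 7: z = 18
  event 8: z = 18
  event 9: z = 32
  event 10: z 32 -> 31  <-- first match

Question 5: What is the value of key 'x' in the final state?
Track key 'x' through all 10 events:
  event 1 (t=2: SET y = 24): x unchanged
  event 2 (t=8: INC z by 13): x unchanged
  event 3 (t=13: DEC y by 10): x unchanged
  event 4 (t=21: INC y by 9): x unchanged
  event 5 (t=24: SET x = 9): x (absent) -> 9
  event 6 (t=25: INC z by 5): x unchanged
  event 7 (t=35: DEC x by 13): x 9 -> -4
  event 8 (t=45: INC y by 13): x unchanged
  event 9 (t=49: INC z by 14): x unchanged
  event 10 (t=52: DEC z by 1): x unchanged
Final: x = -4

Answer: -4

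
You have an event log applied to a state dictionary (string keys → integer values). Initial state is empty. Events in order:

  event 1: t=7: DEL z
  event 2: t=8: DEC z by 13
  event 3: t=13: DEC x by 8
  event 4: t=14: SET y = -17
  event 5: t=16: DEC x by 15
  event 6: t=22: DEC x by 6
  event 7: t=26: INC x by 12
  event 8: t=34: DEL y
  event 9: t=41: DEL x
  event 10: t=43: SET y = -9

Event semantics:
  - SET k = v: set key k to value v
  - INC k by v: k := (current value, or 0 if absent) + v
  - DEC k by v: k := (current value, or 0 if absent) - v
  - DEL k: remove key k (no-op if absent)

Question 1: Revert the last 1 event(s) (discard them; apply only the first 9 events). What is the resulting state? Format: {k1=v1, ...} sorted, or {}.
Keep first 9 events (discard last 1):
  after event 1 (t=7: DEL z): {}
  after event 2 (t=8: DEC z by 13): {z=-13}
  after event 3 (t=13: DEC x by 8): {x=-8, z=-13}
  after event 4 (t=14: SET y = -17): {x=-8, y=-17, z=-13}
  after event 5 (t=16: DEC x by 15): {x=-23, y=-17, z=-13}
  after event 6 (t=22: DEC x by 6): {x=-29, y=-17, z=-13}
  after event 7 (t=26: INC x by 12): {x=-17, y=-17, z=-13}
  after event 8 (t=34: DEL y): {x=-17, z=-13}
  after event 9 (t=41: DEL x): {z=-13}

Answer: {z=-13}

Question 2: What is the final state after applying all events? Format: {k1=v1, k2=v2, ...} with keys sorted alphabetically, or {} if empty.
Answer: {y=-9, z=-13}

Derivation:
  after event 1 (t=7: DEL z): {}
  after event 2 (t=8: DEC z by 13): {z=-13}
  after event 3 (t=13: DEC x by 8): {x=-8, z=-13}
  after event 4 (t=14: SET y = -17): {x=-8, y=-17, z=-13}
  after event 5 (t=16: DEC x by 15): {x=-23, y=-17, z=-13}
  after event 6 (t=22: DEC x by 6): {x=-29, y=-17, z=-13}
  after event 7 (t=26: INC x by 12): {x=-17, y=-17, z=-13}
  after event 8 (t=34: DEL y): {x=-17, z=-13}
  after event 9 (t=41: DEL x): {z=-13}
  after event 10 (t=43: SET y = -9): {y=-9, z=-13}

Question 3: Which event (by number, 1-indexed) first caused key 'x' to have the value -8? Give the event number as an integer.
Answer: 3

Derivation:
Looking for first event where x becomes -8:
  event 3: x (absent) -> -8  <-- first match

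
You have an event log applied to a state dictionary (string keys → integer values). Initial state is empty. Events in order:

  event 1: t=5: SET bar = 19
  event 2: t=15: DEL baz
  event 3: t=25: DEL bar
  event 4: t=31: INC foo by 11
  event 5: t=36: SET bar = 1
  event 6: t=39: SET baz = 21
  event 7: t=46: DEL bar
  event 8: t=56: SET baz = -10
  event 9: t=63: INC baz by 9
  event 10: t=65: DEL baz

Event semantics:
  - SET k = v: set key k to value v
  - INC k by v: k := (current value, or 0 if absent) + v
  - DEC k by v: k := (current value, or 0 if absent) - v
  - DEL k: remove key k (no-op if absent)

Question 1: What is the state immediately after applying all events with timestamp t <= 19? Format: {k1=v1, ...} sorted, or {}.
Answer: {bar=19}

Derivation:
Apply events with t <= 19 (2 events):
  after event 1 (t=5: SET bar = 19): {bar=19}
  after event 2 (t=15: DEL baz): {bar=19}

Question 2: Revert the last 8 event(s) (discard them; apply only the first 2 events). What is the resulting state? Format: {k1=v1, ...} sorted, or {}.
Answer: {bar=19}

Derivation:
Keep first 2 events (discard last 8):
  after event 1 (t=5: SET bar = 19): {bar=19}
  after event 2 (t=15: DEL baz): {bar=19}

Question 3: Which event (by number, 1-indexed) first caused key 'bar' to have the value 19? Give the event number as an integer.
Looking for first event where bar becomes 19:
  event 1: bar (absent) -> 19  <-- first match

Answer: 1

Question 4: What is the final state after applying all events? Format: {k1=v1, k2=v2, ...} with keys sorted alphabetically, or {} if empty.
  after event 1 (t=5: SET bar = 19): {bar=19}
  after event 2 (t=15: DEL baz): {bar=19}
  after event 3 (t=25: DEL bar): {}
  after event 4 (t=31: INC foo by 11): {foo=11}
  after event 5 (t=36: SET bar = 1): {bar=1, foo=11}
  after event 6 (t=39: SET baz = 21): {bar=1, baz=21, foo=11}
  after event 7 (t=46: DEL bar): {baz=21, foo=11}
  after event 8 (t=56: SET baz = -10): {baz=-10, foo=11}
  after event 9 (t=63: INC baz by 9): {baz=-1, foo=11}
  after event 10 (t=65: DEL baz): {foo=11}

Answer: {foo=11}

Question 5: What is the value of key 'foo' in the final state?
Answer: 11

Derivation:
Track key 'foo' through all 10 events:
  event 1 (t=5: SET bar = 19): foo unchanged
  event 2 (t=15: DEL baz): foo unchanged
  event 3 (t=25: DEL bar): foo unchanged
  event 4 (t=31: INC foo by 11): foo (absent) -> 11
  event 5 (t=36: SET bar = 1): foo unchanged
  event 6 (t=39: SET baz = 21): foo unchanged
  event 7 (t=46: DEL bar): foo unchanged
  event 8 (t=56: SET baz = -10): foo unchanged
  event 9 (t=63: INC baz by 9): foo unchanged
  event 10 (t=65: DEL baz): foo unchanged
Final: foo = 11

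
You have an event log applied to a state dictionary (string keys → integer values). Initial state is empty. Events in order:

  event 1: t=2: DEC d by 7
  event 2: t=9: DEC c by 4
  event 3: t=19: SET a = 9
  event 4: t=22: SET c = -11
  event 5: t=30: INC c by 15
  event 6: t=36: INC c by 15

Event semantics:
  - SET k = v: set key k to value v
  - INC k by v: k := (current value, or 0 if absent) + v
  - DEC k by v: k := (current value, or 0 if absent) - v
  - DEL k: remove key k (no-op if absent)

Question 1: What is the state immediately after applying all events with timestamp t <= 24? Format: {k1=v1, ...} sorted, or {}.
Answer: {a=9, c=-11, d=-7}

Derivation:
Apply events with t <= 24 (4 events):
  after event 1 (t=2: DEC d by 7): {d=-7}
  after event 2 (t=9: DEC c by 4): {c=-4, d=-7}
  after event 3 (t=19: SET a = 9): {a=9, c=-4, d=-7}
  after event 4 (t=22: SET c = -11): {a=9, c=-11, d=-7}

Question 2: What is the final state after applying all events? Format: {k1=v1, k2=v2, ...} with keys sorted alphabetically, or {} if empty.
  after event 1 (t=2: DEC d by 7): {d=-7}
  after event 2 (t=9: DEC c by 4): {c=-4, d=-7}
  after event 3 (t=19: SET a = 9): {a=9, c=-4, d=-7}
  after event 4 (t=22: SET c = -11): {a=9, c=-11, d=-7}
  after event 5 (t=30: INC c by 15): {a=9, c=4, d=-7}
  after event 6 (t=36: INC c by 15): {a=9, c=19, d=-7}

Answer: {a=9, c=19, d=-7}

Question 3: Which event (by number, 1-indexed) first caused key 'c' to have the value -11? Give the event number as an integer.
Answer: 4

Derivation:
Looking for first event where c becomes -11:
  event 2: c = -4
  event 3: c = -4
  event 4: c -4 -> -11  <-- first match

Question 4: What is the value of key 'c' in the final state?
Track key 'c' through all 6 events:
  event 1 (t=2: DEC d by 7): c unchanged
  event 2 (t=9: DEC c by 4): c (absent) -> -4
  event 3 (t=19: SET a = 9): c unchanged
  event 4 (t=22: SET c = -11): c -4 -> -11
  event 5 (t=30: INC c by 15): c -11 -> 4
  event 6 (t=36: INC c by 15): c 4 -> 19
Final: c = 19

Answer: 19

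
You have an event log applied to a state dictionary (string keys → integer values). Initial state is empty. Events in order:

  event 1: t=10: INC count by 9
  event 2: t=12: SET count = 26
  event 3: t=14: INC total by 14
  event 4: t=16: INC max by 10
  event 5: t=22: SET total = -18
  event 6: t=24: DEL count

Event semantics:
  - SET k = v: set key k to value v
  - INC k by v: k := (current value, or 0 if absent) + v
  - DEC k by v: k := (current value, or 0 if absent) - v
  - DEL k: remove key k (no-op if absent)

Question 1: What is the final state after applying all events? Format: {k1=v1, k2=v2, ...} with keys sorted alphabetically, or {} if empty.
  after event 1 (t=10: INC count by 9): {count=9}
  after event 2 (t=12: SET count = 26): {count=26}
  after event 3 (t=14: INC total by 14): {count=26, total=14}
  after event 4 (t=16: INC max by 10): {count=26, max=10, total=14}
  after event 5 (t=22: SET total = -18): {count=26, max=10, total=-18}
  after event 6 (t=24: DEL count): {max=10, total=-18}

Answer: {max=10, total=-18}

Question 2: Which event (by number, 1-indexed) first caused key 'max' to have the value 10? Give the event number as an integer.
Answer: 4

Derivation:
Looking for first event where max becomes 10:
  event 4: max (absent) -> 10  <-- first match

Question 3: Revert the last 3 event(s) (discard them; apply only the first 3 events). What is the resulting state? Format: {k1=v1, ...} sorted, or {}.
Keep first 3 events (discard last 3):
  after event 1 (t=10: INC count by 9): {count=9}
  after event 2 (t=12: SET count = 26): {count=26}
  after event 3 (t=14: INC total by 14): {count=26, total=14}

Answer: {count=26, total=14}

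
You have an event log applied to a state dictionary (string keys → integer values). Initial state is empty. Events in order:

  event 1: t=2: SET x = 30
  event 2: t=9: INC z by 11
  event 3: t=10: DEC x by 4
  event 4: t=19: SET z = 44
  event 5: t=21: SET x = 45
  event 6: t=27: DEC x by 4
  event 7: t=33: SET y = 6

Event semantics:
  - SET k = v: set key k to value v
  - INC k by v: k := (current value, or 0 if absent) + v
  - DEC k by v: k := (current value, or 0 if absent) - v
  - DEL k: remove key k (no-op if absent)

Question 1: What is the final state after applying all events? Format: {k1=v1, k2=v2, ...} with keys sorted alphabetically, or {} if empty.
  after event 1 (t=2: SET x = 30): {x=30}
  after event 2 (t=9: INC z by 11): {x=30, z=11}
  after event 3 (t=10: DEC x by 4): {x=26, z=11}
  after event 4 (t=19: SET z = 44): {x=26, z=44}
  after event 5 (t=21: SET x = 45): {x=45, z=44}
  after event 6 (t=27: DEC x by 4): {x=41, z=44}
  after event 7 (t=33: SET y = 6): {x=41, y=6, z=44}

Answer: {x=41, y=6, z=44}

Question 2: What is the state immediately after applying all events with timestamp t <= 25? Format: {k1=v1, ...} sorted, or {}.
Apply events with t <= 25 (5 events):
  after event 1 (t=2: SET x = 30): {x=30}
  after event 2 (t=9: INC z by 11): {x=30, z=11}
  after event 3 (t=10: DEC x by 4): {x=26, z=11}
  after event 4 (t=19: SET z = 44): {x=26, z=44}
  after event 5 (t=21: SET x = 45): {x=45, z=44}

Answer: {x=45, z=44}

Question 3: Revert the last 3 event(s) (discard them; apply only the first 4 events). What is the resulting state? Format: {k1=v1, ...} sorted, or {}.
Answer: {x=26, z=44}

Derivation:
Keep first 4 events (discard last 3):
  after event 1 (t=2: SET x = 30): {x=30}
  after event 2 (t=9: INC z by 11): {x=30, z=11}
  after event 3 (t=10: DEC x by 4): {x=26, z=11}
  after event 4 (t=19: SET z = 44): {x=26, z=44}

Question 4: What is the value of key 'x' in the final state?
Track key 'x' through all 7 events:
  event 1 (t=2: SET x = 30): x (absent) -> 30
  event 2 (t=9: INC z by 11): x unchanged
  event 3 (t=10: DEC x by 4): x 30 -> 26
  event 4 (t=19: SET z = 44): x unchanged
  event 5 (t=21: SET x = 45): x 26 -> 45
  event 6 (t=27: DEC x by 4): x 45 -> 41
  event 7 (t=33: SET y = 6): x unchanged
Final: x = 41

Answer: 41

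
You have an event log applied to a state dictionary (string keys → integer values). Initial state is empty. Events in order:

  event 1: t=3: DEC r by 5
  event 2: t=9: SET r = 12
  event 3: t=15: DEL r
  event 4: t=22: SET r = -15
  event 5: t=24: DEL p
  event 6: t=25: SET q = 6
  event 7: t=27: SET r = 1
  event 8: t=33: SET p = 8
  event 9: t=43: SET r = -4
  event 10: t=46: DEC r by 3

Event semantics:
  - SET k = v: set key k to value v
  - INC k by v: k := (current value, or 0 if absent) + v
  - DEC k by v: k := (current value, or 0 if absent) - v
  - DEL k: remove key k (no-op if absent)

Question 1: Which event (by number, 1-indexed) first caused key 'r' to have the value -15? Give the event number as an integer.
Looking for first event where r becomes -15:
  event 1: r = -5
  event 2: r = 12
  event 3: r = (absent)
  event 4: r (absent) -> -15  <-- first match

Answer: 4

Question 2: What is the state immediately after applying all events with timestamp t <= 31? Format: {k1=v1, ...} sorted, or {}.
Apply events with t <= 31 (7 events):
  after event 1 (t=3: DEC r by 5): {r=-5}
  after event 2 (t=9: SET r = 12): {r=12}
  after event 3 (t=15: DEL r): {}
  after event 4 (t=22: SET r = -15): {r=-15}
  after event 5 (t=24: DEL p): {r=-15}
  after event 6 (t=25: SET q = 6): {q=6, r=-15}
  after event 7 (t=27: SET r = 1): {q=6, r=1}

Answer: {q=6, r=1}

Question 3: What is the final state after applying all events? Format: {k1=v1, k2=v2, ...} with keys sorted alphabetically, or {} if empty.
Answer: {p=8, q=6, r=-7}

Derivation:
  after event 1 (t=3: DEC r by 5): {r=-5}
  after event 2 (t=9: SET r = 12): {r=12}
  after event 3 (t=15: DEL r): {}
  after event 4 (t=22: SET r = -15): {r=-15}
  after event 5 (t=24: DEL p): {r=-15}
  after event 6 (t=25: SET q = 6): {q=6, r=-15}
  after event 7 (t=27: SET r = 1): {q=6, r=1}
  after event 8 (t=33: SET p = 8): {p=8, q=6, r=1}
  after event 9 (t=43: SET r = -4): {p=8, q=6, r=-4}
  after event 10 (t=46: DEC r by 3): {p=8, q=6, r=-7}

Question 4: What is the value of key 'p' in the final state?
Answer: 8

Derivation:
Track key 'p' through all 10 events:
  event 1 (t=3: DEC r by 5): p unchanged
  event 2 (t=9: SET r = 12): p unchanged
  event 3 (t=15: DEL r): p unchanged
  event 4 (t=22: SET r = -15): p unchanged
  event 5 (t=24: DEL p): p (absent) -> (absent)
  event 6 (t=25: SET q = 6): p unchanged
  event 7 (t=27: SET r = 1): p unchanged
  event 8 (t=33: SET p = 8): p (absent) -> 8
  event 9 (t=43: SET r = -4): p unchanged
  event 10 (t=46: DEC r by 3): p unchanged
Final: p = 8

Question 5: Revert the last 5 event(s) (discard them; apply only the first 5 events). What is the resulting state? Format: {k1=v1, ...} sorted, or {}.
Keep first 5 events (discard last 5):
  after event 1 (t=3: DEC r by 5): {r=-5}
  after event 2 (t=9: SET r = 12): {r=12}
  after event 3 (t=15: DEL r): {}
  after event 4 (t=22: SET r = -15): {r=-15}
  after event 5 (t=24: DEL p): {r=-15}

Answer: {r=-15}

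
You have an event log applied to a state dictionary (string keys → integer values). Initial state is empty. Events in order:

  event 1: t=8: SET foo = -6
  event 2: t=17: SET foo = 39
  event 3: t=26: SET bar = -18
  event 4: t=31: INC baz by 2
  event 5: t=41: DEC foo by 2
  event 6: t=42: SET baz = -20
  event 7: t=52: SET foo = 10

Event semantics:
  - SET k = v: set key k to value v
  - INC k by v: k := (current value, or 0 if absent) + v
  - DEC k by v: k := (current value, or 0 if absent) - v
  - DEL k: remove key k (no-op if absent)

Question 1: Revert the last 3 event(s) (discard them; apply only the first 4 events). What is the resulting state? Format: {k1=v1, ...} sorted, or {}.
Answer: {bar=-18, baz=2, foo=39}

Derivation:
Keep first 4 events (discard last 3):
  after event 1 (t=8: SET foo = -6): {foo=-6}
  after event 2 (t=17: SET foo = 39): {foo=39}
  after event 3 (t=26: SET bar = -18): {bar=-18, foo=39}
  after event 4 (t=31: INC baz by 2): {bar=-18, baz=2, foo=39}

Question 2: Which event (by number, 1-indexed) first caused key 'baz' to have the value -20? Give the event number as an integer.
Answer: 6

Derivation:
Looking for first event where baz becomes -20:
  event 4: baz = 2
  event 5: baz = 2
  event 6: baz 2 -> -20  <-- first match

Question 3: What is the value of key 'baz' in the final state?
Track key 'baz' through all 7 events:
  event 1 (t=8: SET foo = -6): baz unchanged
  event 2 (t=17: SET foo = 39): baz unchanged
  event 3 (t=26: SET bar = -18): baz unchanged
  event 4 (t=31: INC baz by 2): baz (absent) -> 2
  event 5 (t=41: DEC foo by 2): baz unchanged
  event 6 (t=42: SET baz = -20): baz 2 -> -20
  event 7 (t=52: SET foo = 10): baz unchanged
Final: baz = -20

Answer: -20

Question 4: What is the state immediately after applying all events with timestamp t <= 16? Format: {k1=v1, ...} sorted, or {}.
Apply events with t <= 16 (1 events):
  after event 1 (t=8: SET foo = -6): {foo=-6}

Answer: {foo=-6}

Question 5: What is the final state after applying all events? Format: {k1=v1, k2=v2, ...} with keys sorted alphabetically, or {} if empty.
  after event 1 (t=8: SET foo = -6): {foo=-6}
  after event 2 (t=17: SET foo = 39): {foo=39}
  after event 3 (t=26: SET bar = -18): {bar=-18, foo=39}
  after event 4 (t=31: INC baz by 2): {bar=-18, baz=2, foo=39}
  after event 5 (t=41: DEC foo by 2): {bar=-18, baz=2, foo=37}
  after event 6 (t=42: SET baz = -20): {bar=-18, baz=-20, foo=37}
  after event 7 (t=52: SET foo = 10): {bar=-18, baz=-20, foo=10}

Answer: {bar=-18, baz=-20, foo=10}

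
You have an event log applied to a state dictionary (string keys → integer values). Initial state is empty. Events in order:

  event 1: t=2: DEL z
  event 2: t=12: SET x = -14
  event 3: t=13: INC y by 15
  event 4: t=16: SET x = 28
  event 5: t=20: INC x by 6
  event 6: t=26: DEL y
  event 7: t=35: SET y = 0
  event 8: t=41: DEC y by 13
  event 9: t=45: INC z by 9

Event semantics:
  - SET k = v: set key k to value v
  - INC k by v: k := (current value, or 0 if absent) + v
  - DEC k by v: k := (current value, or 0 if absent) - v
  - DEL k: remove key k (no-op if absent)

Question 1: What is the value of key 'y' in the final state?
Answer: -13

Derivation:
Track key 'y' through all 9 events:
  event 1 (t=2: DEL z): y unchanged
  event 2 (t=12: SET x = -14): y unchanged
  event 3 (t=13: INC y by 15): y (absent) -> 15
  event 4 (t=16: SET x = 28): y unchanged
  event 5 (t=20: INC x by 6): y unchanged
  event 6 (t=26: DEL y): y 15 -> (absent)
  event 7 (t=35: SET y = 0): y (absent) -> 0
  event 8 (t=41: DEC y by 13): y 0 -> -13
  event 9 (t=45: INC z by 9): y unchanged
Final: y = -13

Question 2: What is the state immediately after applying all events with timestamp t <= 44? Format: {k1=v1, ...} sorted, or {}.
Apply events with t <= 44 (8 events):
  after event 1 (t=2: DEL z): {}
  after event 2 (t=12: SET x = -14): {x=-14}
  after event 3 (t=13: INC y by 15): {x=-14, y=15}
  after event 4 (t=16: SET x = 28): {x=28, y=15}
  after event 5 (t=20: INC x by 6): {x=34, y=15}
  after event 6 (t=26: DEL y): {x=34}
  after event 7 (t=35: SET y = 0): {x=34, y=0}
  after event 8 (t=41: DEC y by 13): {x=34, y=-13}

Answer: {x=34, y=-13}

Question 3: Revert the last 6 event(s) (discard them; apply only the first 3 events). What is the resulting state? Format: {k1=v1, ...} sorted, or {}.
Answer: {x=-14, y=15}

Derivation:
Keep first 3 events (discard last 6):
  after event 1 (t=2: DEL z): {}
  after event 2 (t=12: SET x = -14): {x=-14}
  after event 3 (t=13: INC y by 15): {x=-14, y=15}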